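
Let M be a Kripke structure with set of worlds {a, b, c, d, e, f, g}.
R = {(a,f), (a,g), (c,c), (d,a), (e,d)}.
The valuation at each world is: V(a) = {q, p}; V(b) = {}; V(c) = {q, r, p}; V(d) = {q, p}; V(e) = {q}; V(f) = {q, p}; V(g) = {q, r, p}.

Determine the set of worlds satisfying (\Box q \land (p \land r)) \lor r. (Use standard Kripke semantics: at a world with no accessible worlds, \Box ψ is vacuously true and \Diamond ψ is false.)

c, g

Recall that \Box ψ holds at a world iff ψ holds at every accessible world, and \Diamond ψ holds iff ψ holds at some accessible world.
Let φ = (\Box q \land (p \land r)) \lor r. Evaluate φ at each world:
  a (successors {f, g}): φ is false.
  b (successors ∅): φ is false.
  c (successors {c}): φ is true.
  d (successors {a}): φ is false.
  e (successors {d}): φ is false.
  f (successors ∅): φ is false.
  g (successors ∅): φ is true.
For instance, at a:
  At a: \Box q \land (p \land r) is false, r is false, so (\Box q \land (p \land r)) \lor r is false.
    At a: \Box q is true, p \land r is false, so \Box q \land (p \land r) is false.
      At a: \Box q requires q at every successor {f, g}.
        At f: q is true.
        At g: q is true.
      So \Box q is true at a.
Satisfying worlds: {c, g}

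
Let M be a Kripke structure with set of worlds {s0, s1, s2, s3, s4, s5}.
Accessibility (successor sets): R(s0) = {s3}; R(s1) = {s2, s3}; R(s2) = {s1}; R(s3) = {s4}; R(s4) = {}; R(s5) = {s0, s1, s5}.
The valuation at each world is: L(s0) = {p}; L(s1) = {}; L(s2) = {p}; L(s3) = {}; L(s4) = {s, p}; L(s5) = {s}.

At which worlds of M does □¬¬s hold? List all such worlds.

s3, s4

Let φ = □¬¬s. Evaluate φ at each world:
  s0 (successors {s3}): φ is false.
  s1 (successors {s2, s3}): φ is false.
  s2 (successors {s1}): φ is false.
  s3 (successors {s4}): φ is true.
  s4 (successors ∅): φ is true.
  s5 (successors {s0, s1, s5}): φ is false.
For instance, at s5:
  At s5: □¬¬s requires ¬¬s at every successor {s0, s1, s5}.
    ¬¬s fails at s0, so □¬¬s is false at s5.
Satisfying worlds: {s3, s4}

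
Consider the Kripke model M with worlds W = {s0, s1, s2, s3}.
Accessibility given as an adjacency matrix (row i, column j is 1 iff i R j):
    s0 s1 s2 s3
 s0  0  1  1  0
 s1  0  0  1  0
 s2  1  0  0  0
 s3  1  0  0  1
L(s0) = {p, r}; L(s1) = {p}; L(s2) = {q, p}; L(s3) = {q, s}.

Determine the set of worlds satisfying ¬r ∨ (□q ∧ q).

s1, s2, s3

Let φ = ¬r ∨ (□q ∧ q). Evaluate φ at each world:
  s0 (successors {s1, s2}): φ is false.
  s1 (successors {s2}): φ is true.
  s2 (successors {s0}): φ is true.
  s3 (successors {s0, s3}): φ is true.
For instance, at s3:
  At s3: ¬r is true, □q ∧ q is false, so ¬r ∨ (□q ∧ q) is true.
    At s3: □q is false, q is true, so □q ∧ q is false.
      At s3: □q requires q at every successor {s0, s3}.
        q fails at s0, so □q is false at s3.
Satisfying worlds: {s1, s2, s3}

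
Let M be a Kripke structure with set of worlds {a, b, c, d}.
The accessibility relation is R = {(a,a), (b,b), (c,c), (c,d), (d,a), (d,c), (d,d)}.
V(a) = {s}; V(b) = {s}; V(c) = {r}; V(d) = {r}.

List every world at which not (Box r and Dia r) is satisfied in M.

Let φ = not (Box r and Dia r). Evaluate φ at each world:
  a (successors {a}): φ is true.
  b (successors {b}): φ is true.
  c (successors {c, d}): φ is false.
  d (successors {a, c, d}): φ is true.
For instance, at c:
  At c: Box r and Dia r is true, so not (Box r and Dia r) is false.
    At c: Box r is true, Dia r is true, so Box r and Dia r is true.
      At c: Box r requires r at every successor {c, d}.
        At c: r is true.
        At d: r is true.
      So Box r is true at c.
      At c: Dia r requires r at some successor in {c, d}.
        r holds at c, so Dia r is true at c.
Satisfying worlds: {a, b, d}

a, b, d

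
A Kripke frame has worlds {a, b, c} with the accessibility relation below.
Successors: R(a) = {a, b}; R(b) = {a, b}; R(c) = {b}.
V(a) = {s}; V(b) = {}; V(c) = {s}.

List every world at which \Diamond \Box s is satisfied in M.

none

Let φ = \Diamond \Box s. Evaluate φ at each world:
  a (successors {a, b}): φ is false.
  b (successors {a, b}): φ is false.
  c (successors {b}): φ is false.
For instance, at b:
  At b: \Diamond \Box s requires \Box s at some successor in {a, b}.
    At a: \Box s is false.
    At b: \Box s is false.
  So \Diamond \Box s is false at b.
Satisfying worlds: none.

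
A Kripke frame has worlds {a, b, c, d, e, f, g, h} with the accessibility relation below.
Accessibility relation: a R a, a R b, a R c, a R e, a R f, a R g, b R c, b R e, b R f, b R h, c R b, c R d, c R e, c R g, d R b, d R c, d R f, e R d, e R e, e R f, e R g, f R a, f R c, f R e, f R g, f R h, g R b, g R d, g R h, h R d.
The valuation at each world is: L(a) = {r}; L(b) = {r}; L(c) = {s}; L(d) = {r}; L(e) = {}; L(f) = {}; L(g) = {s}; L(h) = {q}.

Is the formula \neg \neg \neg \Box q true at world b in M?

At b: \neg \neg \Box q is false, so \neg \neg \neg \Box q is true.
  At b: \neg \Box q is true, so \neg \neg \Box q is false.
    At b: \Box q is false, so \neg \Box q is true.
      At b: \Box q requires q at every successor {c, e, f, h}.
        q fails at c, so \Box q is false at b.

Yes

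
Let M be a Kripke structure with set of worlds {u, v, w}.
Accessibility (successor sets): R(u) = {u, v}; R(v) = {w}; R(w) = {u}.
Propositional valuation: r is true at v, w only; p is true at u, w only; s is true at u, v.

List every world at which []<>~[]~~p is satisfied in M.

Let φ = []<>~[]~~p. Evaluate φ at each world:
  u (successors {u, v}): φ is false.
  v (successors {w}): φ is true.
  w (successors {u}): φ is true.
For instance, at v:
  At v: []<>~[]~~p requires <>~[]~~p at every successor {w}.
      At w: <>~[]~~p requires ~[]~~p at some successor in {u}.
        ~[]~~p holds at u, so <>~[]~~p is true at w.
  So []<>~[]~~p is true at v.
Satisfying worlds: {v, w}

v, w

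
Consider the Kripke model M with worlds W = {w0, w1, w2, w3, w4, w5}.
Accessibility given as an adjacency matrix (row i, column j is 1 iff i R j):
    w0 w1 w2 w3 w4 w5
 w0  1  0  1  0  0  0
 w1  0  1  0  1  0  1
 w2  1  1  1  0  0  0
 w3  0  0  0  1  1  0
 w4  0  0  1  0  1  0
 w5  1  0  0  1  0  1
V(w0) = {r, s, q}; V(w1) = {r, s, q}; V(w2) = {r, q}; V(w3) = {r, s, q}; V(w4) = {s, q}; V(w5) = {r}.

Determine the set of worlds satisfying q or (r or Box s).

w0, w1, w2, w3, w4, w5

Recall that Box ψ holds at a world iff ψ holds at every accessible world, and Dia ψ holds iff ψ holds at some accessible world.
Let φ = q or (r or Box s). Evaluate φ at each world:
  w0 (successors {w0, w2}): φ is true.
  w1 (successors {w1, w3, w5}): φ is true.
  w2 (successors {w0, w1, w2}): φ is true.
  w3 (successors {w3, w4}): φ is true.
  w4 (successors {w2, w4}): φ is true.
  w5 (successors {w0, w3, w5}): φ is true.
For instance, at w5:
  At w5: q is false, r or Box s is true, so q or (r or Box s) is true.
    At w5: r is true, Box s is false, so r or Box s is true.
      At w5: Box s requires s at every successor {w0, w3, w5}.
        s fails at w5, so Box s is false at w5.
Satisfying worlds: {w0, w1, w2, w3, w4, w5}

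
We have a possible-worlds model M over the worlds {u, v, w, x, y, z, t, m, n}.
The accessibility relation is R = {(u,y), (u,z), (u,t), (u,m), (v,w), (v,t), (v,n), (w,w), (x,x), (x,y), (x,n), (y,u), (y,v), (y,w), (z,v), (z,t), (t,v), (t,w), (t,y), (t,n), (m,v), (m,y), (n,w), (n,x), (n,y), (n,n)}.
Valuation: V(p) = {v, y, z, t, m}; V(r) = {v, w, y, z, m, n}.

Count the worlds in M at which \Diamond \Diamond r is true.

9

Recall that \Diamond ψ holds at a world iff ψ holds at some accessible world.
Let φ = \Diamond \Diamond r. Evaluate φ at each world:
  u (successors {y, z, t, m}): φ is true.
  v (successors {w, t, n}): φ is true.
  w (successors {w}): φ is true.
  x (successors {x, y, n}): φ is true.
  y (successors {u, v, w}): φ is true.
  z (successors {v, t}): φ is true.
  t (successors {v, w, y, n}): φ is true.
  m (successors {v, y}): φ is true.
  n (successors {w, x, y, n}): φ is true.
For instance, at z:
  At z: \Diamond \Diamond r requires \Diamond r at some successor in {v, t}.
    \Diamond r holds at v, so \Diamond \Diamond r is true at z.
      At v: \Diamond r requires r at some successor in {w, t, n}.
        r holds at w, so \Diamond r is true at v.
Satisfying worlds: {u, v, w, x, y, z, t, m, n}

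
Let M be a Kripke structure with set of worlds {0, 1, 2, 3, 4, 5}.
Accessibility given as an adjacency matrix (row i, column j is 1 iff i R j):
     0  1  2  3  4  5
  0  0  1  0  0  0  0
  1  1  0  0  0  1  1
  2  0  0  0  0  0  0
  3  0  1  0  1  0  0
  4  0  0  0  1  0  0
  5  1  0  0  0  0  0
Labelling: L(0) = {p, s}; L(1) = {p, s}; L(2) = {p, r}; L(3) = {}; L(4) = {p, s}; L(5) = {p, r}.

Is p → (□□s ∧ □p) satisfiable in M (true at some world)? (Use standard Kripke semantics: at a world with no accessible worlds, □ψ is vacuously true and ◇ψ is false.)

Yes

Let φ = p → (□□s ∧ □p). Evaluate φ at each world:
  0 (successors {1}): φ is false.
  1 (successors {0, 4, 5}): φ is false.
  2 (successors ∅): φ is true.
  3 (successors {1, 3}): φ is true.
  4 (successors {3}): φ is false.
  5 (successors {0}): φ is true.
Detail at 2 (witness):
  At 2: p is true, □□s ∧ □p is true, so p → (□□s ∧ □p) is true.
    At 2: □□s is true, □p is true, so □□s ∧ □p is true.
      At 2: no accessible worlds, so □□s holds vacuously.
      At 2: no accessible worlds, so □p holds vacuously.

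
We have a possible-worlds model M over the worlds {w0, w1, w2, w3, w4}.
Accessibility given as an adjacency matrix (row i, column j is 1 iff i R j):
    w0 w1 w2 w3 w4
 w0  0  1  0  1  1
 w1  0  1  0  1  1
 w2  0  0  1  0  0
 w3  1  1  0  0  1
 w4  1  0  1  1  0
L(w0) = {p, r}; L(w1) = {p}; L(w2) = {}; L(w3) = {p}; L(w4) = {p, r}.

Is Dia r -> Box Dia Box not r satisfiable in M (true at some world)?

Let φ = Dia r -> Box Dia Box not r. Evaluate φ at each world:
  w0 (successors {w1, w3, w4}): φ is false.
  w1 (successors {w1, w3, w4}): φ is false.
  w2 (successors {w2}): φ is true.
  w3 (successors {w0, w1, w4}): φ is false.
  w4 (successors {w0, w2, w3}): φ is false.
Detail at w2 (witness):
  At w2: Dia r is false, Box Dia Box not r is true, so Dia r -> Box Dia Box not r is true.
    At w2: Dia r requires r at some successor in {w2}.
      At w2: r is false.
    So Dia r is false at w2.
    At w2: Box Dia Box not r requires Dia Box not r at every successor {w2}.
      At w2: Dia Box not r is true.
    So Box Dia Box not r is true at w2.

Yes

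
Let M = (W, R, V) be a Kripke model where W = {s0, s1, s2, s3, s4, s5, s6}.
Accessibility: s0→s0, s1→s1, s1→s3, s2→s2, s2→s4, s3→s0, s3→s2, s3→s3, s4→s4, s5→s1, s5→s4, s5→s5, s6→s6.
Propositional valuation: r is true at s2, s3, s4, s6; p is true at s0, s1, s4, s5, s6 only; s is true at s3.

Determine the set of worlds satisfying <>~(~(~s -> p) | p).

Let φ = <>~(~(~s -> p) | p). Evaluate φ at each world:
  s0 (successors {s0}): φ is false.
  s1 (successors {s1, s3}): φ is true.
  s2 (successors {s2, s4}): φ is false.
  s3 (successors {s0, s2, s3}): φ is true.
  s4 (successors {s4}): φ is false.
  s5 (successors {s1, s4, s5}): φ is false.
  s6 (successors {s6}): φ is false.
For instance, at s0:
  At s0: <>~(~(~s -> p) | p) requires ~(~(~s -> p) | p) at some successor in {s0}.
    At s0: ~(~(~s -> p) | p) is false.
  So <>~(~(~s -> p) | p) is false at s0.
Satisfying worlds: {s1, s3}

s1, s3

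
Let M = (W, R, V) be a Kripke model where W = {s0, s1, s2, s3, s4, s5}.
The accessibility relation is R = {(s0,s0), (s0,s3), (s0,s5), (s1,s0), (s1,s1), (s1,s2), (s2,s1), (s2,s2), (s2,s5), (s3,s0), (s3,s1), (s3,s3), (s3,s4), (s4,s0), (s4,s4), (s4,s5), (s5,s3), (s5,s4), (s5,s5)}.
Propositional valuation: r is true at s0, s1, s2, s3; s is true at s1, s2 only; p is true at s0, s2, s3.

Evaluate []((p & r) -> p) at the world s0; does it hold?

Yes

At s0: []((p & r) -> p) requires (p & r) -> p at every successor {s0, s3, s5}.
  At s0: (p & r) -> p is true.
  At s3: (p & r) -> p is true.
  At s5: (p & r) -> p is true.
So []((p & r) -> p) is true at s0.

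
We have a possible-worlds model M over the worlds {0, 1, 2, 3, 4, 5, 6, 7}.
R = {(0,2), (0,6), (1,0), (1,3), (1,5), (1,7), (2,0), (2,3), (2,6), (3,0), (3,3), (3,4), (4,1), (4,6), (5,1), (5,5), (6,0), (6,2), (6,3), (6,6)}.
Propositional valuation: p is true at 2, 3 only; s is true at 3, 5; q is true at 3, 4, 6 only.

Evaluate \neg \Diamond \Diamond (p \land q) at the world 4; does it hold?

At 4: \Diamond \Diamond (p \land q) is true, so \neg \Diamond \Diamond (p \land q) is false.
  At 4: \Diamond \Diamond (p \land q) requires \Diamond (p \land q) at some successor in {1, 6}.
    \Diamond (p \land q) holds at 1, so \Diamond \Diamond (p \land q) is true at 4.
      At 1: \Diamond (p \land q) requires p \land q at some successor in {0, 3, 5, 7}.
        p \land q holds at 3, so \Diamond (p \land q) is true at 1.

No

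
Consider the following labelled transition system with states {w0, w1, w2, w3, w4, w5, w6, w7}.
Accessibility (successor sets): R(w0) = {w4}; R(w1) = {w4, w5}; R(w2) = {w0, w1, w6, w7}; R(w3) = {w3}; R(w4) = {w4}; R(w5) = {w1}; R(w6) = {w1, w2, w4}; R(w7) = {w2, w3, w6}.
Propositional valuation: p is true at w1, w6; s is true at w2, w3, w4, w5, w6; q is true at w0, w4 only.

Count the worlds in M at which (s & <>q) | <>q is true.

5

Recall that <>ψ holds at a world iff ψ holds at some accessible world.
Let φ = (s & <>q) | <>q. Evaluate φ at each world:
  w0 (successors {w4}): φ is true.
  w1 (successors {w4, w5}): φ is true.
  w2 (successors {w0, w1, w6, w7}): φ is true.
  w3 (successors {w3}): φ is false.
  w4 (successors {w4}): φ is true.
  w5 (successors {w1}): φ is false.
  w6 (successors {w1, w2, w4}): φ is true.
  w7 (successors {w2, w3, w6}): φ is false.
For instance, at w7:
  At w7: s & <>q is false, <>q is false, so (s & <>q) | <>q is false.
    At w7: s is false, <>q is false, so s & <>q is false.
      At w7: <>q requires q at some successor in {w2, w3, w6}.
        At w2: q is false.
        At w3: q is false.
        At w6: q is false.
      So <>q is false at w7.
    At w7: <>q requires q at some successor in {w2, w3, w6}.
      At w2: q is false.
      At w3: q is false.
      At w6: q is false.
    So <>q is false at w7.
Satisfying worlds: {w0, w1, w2, w4, w6}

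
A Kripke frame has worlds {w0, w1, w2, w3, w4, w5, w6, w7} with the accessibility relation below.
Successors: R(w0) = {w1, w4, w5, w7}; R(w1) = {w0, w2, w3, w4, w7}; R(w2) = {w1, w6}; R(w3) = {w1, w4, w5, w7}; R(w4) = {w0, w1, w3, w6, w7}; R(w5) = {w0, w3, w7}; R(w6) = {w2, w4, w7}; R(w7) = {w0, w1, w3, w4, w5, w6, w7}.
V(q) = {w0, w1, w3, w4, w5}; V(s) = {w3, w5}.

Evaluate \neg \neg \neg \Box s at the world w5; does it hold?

Yes

At w5: \neg \neg \Box s is false, so \neg \neg \neg \Box s is true.
  At w5: \neg \Box s is true, so \neg \neg \Box s is false.
    At w5: \Box s is false, so \neg \Box s is true.
      At w5: \Box s requires s at every successor {w0, w3, w7}.
        s fails at w0, so \Box s is false at w5.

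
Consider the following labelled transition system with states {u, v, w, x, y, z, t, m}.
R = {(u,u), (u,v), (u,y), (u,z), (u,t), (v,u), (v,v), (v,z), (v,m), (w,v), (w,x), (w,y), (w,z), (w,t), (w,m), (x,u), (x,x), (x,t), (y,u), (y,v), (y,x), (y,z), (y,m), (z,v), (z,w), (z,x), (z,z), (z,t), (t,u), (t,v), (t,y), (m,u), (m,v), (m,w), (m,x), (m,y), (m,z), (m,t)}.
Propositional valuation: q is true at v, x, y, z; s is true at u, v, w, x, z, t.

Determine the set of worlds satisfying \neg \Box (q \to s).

u, w, t, m

Let φ = \neg \Box (q \to s). Evaluate φ at each world:
  u (successors {u, v, y, z, t}): φ is true.
  v (successors {u, v, z, m}): φ is false.
  w (successors {v, x, y, z, t, m}): φ is true.
  x (successors {u, x, t}): φ is false.
  y (successors {u, v, x, z, m}): φ is false.
  z (successors {v, w, x, z, t}): φ is false.
  t (successors {u, v, y}): φ is true.
  m (successors {u, v, w, x, y, z, t}): φ is true.
For instance, at w:
  At w: \Box (q \to s) is false, so \neg \Box (q \to s) is true.
    At w: \Box (q \to s) requires q \to s at every successor {v, x, y, z, t, m}.
      q \to s fails at y, so \Box (q \to s) is false at w.
Satisfying worlds: {u, w, t, m}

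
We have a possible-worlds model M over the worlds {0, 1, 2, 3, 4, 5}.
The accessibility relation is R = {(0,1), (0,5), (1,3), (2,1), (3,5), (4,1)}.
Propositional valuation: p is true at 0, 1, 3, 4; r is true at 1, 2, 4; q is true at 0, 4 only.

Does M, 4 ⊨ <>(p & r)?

Yes

At 4: <>(p & r) requires p & r at some successor in {1}.
  p & r holds at 1, so <>(p & r) is true at 4.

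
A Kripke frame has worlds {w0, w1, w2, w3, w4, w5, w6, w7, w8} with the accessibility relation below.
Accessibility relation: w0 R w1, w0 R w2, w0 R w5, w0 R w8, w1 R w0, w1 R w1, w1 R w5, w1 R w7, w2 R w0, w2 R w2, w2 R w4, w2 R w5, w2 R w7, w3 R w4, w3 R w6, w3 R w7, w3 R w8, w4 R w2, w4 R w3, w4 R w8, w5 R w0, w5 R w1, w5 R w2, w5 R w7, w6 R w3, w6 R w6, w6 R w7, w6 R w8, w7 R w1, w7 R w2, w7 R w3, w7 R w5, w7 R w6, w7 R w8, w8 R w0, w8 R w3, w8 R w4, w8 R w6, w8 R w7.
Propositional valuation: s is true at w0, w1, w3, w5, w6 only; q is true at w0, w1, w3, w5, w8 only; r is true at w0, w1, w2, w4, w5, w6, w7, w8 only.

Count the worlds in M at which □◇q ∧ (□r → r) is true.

8

Let φ = □◇q ∧ (□r → r). Evaluate φ at each world:
  w0 (successors {w1, w2, w5, w8}): φ is true.
  w1 (successors {w0, w1, w5, w7}): φ is true.
  w2 (successors {w0, w2, w4, w5, w7}): φ is true.
  w3 (successors {w4, w6, w7, w8}): φ is false.
  w4 (successors {w2, w3, w8}): φ is true.
  w5 (successors {w0, w1, w2, w7}): φ is true.
  w6 (successors {w3, w6, w7, w8}): φ is true.
  w7 (successors {w1, w2, w3, w5, w6, w8}): φ is true.
  w8 (successors {w0, w3, w4, w6, w7}): φ is true.
For instance, at w4:
  At w4: □◇q is true, □r → r is true, so □◇q ∧ (□r → r) is true.
    At w4: □◇q requires ◇q at every successor {w2, w3, w8}.
      At w2: ◇q is true.
      At w3: ◇q is true.
      At w8: ◇q is true.
    So □◇q is true at w4.
    At w4: □r is false, r is true, so □r → r is true.
      At w4: □r requires r at every successor {w2, w3, w8}.
        r fails at w3, so □r is false at w4.
Satisfying worlds: {w0, w1, w2, w4, w5, w6, w7, w8}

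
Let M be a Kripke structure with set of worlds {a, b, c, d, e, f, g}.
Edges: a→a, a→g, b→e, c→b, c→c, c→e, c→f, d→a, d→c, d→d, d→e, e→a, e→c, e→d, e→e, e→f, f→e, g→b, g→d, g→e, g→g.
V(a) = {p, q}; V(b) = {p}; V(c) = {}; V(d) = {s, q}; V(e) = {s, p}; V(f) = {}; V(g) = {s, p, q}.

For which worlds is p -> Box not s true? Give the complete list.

Let φ = p -> Box not s. Evaluate φ at each world:
  a (successors {a, g}): φ is false.
  b (successors {e}): φ is false.
  c (successors {b, c, e, f}): φ is true.
  d (successors {a, c, d, e}): φ is true.
  e (successors {a, c, d, e, f}): φ is false.
  f (successors {e}): φ is true.
  g (successors {b, d, e, g}): φ is false.
For instance, at c:
  At c: p is false, Box not s is false, so p -> Box not s is true.
    At c: Box not s requires not s at every successor {b, c, e, f}.
      not s fails at e, so Box not s is false at c.
Satisfying worlds: {c, d, f}

c, d, f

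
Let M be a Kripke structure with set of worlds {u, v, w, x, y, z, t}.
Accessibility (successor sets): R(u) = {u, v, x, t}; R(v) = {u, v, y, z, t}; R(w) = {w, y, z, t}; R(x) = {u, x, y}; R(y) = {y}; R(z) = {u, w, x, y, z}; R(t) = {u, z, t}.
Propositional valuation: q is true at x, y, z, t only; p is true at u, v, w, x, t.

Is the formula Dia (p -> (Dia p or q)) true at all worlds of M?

Yes

Let φ = Dia (p -> (Dia p or q)). Evaluate φ at each world:
  u (successors {u, v, x, t}): φ is true.
  v (successors {u, v, y, z, t}): φ is true.
  w (successors {w, y, z, t}): φ is true.
  x (successors {u, x, y}): φ is true.
  y (successors {y}): φ is true.
  z (successors {u, w, x, y, z}): φ is true.
  t (successors {u, z, t}): φ is true.
For instance, at x:
  At x: Dia (p -> (Dia p or q)) requires p -> (Dia p or q) at some successor in {u, x, y}.
    p -> (Dia p or q) holds at u, so Dia (p -> (Dia p or q)) is true at x.
      At u: p is true, Dia p or q is true, so p -> (Dia p or q) is true.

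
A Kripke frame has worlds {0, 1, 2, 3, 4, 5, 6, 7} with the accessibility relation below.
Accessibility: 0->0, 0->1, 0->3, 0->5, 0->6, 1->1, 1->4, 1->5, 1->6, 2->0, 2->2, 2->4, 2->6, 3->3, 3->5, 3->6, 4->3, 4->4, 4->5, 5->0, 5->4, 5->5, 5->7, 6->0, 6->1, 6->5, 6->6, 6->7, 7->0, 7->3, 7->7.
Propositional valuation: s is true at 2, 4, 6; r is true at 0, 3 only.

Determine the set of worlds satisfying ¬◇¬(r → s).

Let φ = ¬◇¬(r → s). Evaluate φ at each world:
  0 (successors {0, 1, 3, 5, 6}): φ is false.
  1 (successors {1, 4, 5, 6}): φ is true.
  2 (successors {0, 2, 4, 6}): φ is false.
  3 (successors {3, 5, 6}): φ is false.
  4 (successors {3, 4, 5}): φ is false.
  5 (successors {0, 4, 5, 7}): φ is false.
  6 (successors {0, 1, 5, 6, 7}): φ is false.
  7 (successors {0, 3, 7}): φ is false.
For instance, at 7:
  At 7: ◇¬(r → s) is true, so ¬◇¬(r → s) is false.
    At 7: ◇¬(r → s) requires ¬(r → s) at some successor in {0, 3, 7}.
      ¬(r → s) holds at 0, so ◇¬(r → s) is true at 7.
Satisfying worlds: {1}

1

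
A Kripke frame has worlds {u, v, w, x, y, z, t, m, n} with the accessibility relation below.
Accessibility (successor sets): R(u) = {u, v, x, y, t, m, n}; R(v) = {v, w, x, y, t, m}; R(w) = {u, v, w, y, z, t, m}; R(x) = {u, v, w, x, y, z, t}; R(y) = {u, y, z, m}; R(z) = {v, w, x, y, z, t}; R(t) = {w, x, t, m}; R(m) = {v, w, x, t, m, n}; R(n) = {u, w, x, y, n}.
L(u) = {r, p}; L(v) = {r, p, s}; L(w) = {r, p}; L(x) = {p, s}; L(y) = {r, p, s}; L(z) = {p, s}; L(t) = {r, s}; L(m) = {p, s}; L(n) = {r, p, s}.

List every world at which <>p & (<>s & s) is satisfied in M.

Let φ = <>p & (<>s & s). Evaluate φ at each world:
  u (successors {u, v, x, y, t, m, n}): φ is false.
  v (successors {v, w, x, y, t, m}): φ is true.
  w (successors {u, v, w, y, z, t, m}): φ is false.
  x (successors {u, v, w, x, y, z, t}): φ is true.
  y (successors {u, y, z, m}): φ is true.
  z (successors {v, w, x, y, z, t}): φ is true.
  t (successors {w, x, t, m}): φ is true.
  m (successors {v, w, x, t, m, n}): φ is true.
  n (successors {u, w, x, y, n}): φ is true.
For instance, at u:
  At u: <>p is true, <>s & s is false, so <>p & (<>s & s) is false.
    At u: <>p requires p at some successor in {u, v, x, y, t, m, n}.
      p holds at u, so <>p is true at u.
    At u: <>s is true, s is false, so <>s & s is false.
      At u: <>s requires s at some successor in {u, v, x, y, t, m, n}.
        s holds at v, so <>s is true at u.
Satisfying worlds: {v, x, y, z, t, m, n}

v, x, y, z, t, m, n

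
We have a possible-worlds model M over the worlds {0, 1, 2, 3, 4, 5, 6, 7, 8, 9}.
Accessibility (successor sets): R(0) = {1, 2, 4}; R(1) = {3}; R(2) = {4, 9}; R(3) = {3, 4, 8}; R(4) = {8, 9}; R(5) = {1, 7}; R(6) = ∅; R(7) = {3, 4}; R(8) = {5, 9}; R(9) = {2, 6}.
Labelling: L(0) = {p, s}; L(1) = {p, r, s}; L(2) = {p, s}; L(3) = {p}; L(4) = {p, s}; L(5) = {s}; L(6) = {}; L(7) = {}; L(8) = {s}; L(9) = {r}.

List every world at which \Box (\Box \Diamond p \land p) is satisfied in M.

Let φ = \Box (\Box \Diamond p \land p). Evaluate φ at each world:
  0 (successors {1, 2, 4}): φ is false.
  1 (successors {3}): φ is false.
  2 (successors {4, 9}): φ is false.
  3 (successors {3, 4, 8}): φ is false.
  4 (successors {8, 9}): φ is false.
  5 (successors {1, 7}): φ is false.
  6 (successors ∅): φ is true.
  7 (successors {3, 4}): φ is false.
  8 (successors {5, 9}): φ is false.
  9 (successors {2, 6}): φ is false.
For instance, at 3:
  At 3: \Box (\Box \Diamond p \land p) requires \Box \Diamond p \land p at every successor {3, 4, 8}.
    \Box \Diamond p \land p fails at 3, so \Box (\Box \Diamond p \land p) is false at 3.
      At 3: \Box \Diamond p is false, p is true, so \Box \Diamond p \land p is false.
Satisfying worlds: {6}

6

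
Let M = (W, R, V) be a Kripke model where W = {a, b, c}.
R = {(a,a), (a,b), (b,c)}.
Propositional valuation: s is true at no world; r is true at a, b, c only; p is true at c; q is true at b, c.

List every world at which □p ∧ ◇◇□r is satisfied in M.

none

Let φ = □p ∧ ◇◇□r. Evaluate φ at each world:
  a (successors {a, b}): φ is false.
  b (successors {c}): φ is false.
  c (successors ∅): φ is false.
For instance, at a:
  At a: □p is false, ◇◇□r is true, so □p ∧ ◇◇□r is false.
    At a: □p requires p at every successor {a, b}.
      p fails at a, so □p is false at a.
    At a: ◇◇□r requires ◇□r at some successor in {a, b}.
      ◇□r holds at a, so ◇◇□r is true at a.
Satisfying worlds: none.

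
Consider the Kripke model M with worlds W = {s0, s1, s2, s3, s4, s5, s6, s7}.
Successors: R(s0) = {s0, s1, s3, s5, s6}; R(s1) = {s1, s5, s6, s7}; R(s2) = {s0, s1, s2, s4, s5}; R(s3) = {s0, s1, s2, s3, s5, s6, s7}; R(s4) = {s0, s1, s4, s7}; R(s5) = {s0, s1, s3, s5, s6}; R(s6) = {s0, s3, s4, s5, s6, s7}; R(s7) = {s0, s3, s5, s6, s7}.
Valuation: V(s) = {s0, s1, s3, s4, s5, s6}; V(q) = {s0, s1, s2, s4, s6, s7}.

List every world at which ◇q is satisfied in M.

Let φ = ◇q. Evaluate φ at each world:
  s0 (successors {s0, s1, s3, s5, s6}): φ is true.
  s1 (successors {s1, s5, s6, s7}): φ is true.
  s2 (successors {s0, s1, s2, s4, s5}): φ is true.
  s3 (successors {s0, s1, s2, s3, s5, s6, s7}): φ is true.
  s4 (successors {s0, s1, s4, s7}): φ is true.
  s5 (successors {s0, s1, s3, s5, s6}): φ is true.
  s6 (successors {s0, s3, s4, s5, s6, s7}): φ is true.
  s7 (successors {s0, s3, s5, s6, s7}): φ is true.
For instance, at s5:
  At s5: ◇q requires q at some successor in {s0, s1, s3, s5, s6}.
    q holds at s0, so ◇q is true at s5.
Satisfying worlds: {s0, s1, s2, s3, s4, s5, s6, s7}

s0, s1, s2, s3, s4, s5, s6, s7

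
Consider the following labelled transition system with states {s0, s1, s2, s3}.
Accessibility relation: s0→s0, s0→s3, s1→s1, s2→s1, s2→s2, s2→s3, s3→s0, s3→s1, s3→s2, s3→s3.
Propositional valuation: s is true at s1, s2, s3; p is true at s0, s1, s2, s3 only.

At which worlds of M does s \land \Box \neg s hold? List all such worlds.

Recall that \Box ψ holds at a world iff ψ holds at every accessible world, and \Diamond ψ holds iff ψ holds at some accessible world.
Let φ = s \land \Box \neg s. Evaluate φ at each world:
  s0 (successors {s0, s3}): φ is false.
  s1 (successors {s1}): φ is false.
  s2 (successors {s1, s2, s3}): φ is false.
  s3 (successors {s0, s1, s2, s3}): φ is false.
For instance, at s1:
  At s1: s is true, \Box \neg s is false, so s \land \Box \neg s is false.
    At s1: \Box \neg s requires \neg s at every successor {s1}.
      \neg s fails at s1, so \Box \neg s is false at s1.
Satisfying worlds: none.

none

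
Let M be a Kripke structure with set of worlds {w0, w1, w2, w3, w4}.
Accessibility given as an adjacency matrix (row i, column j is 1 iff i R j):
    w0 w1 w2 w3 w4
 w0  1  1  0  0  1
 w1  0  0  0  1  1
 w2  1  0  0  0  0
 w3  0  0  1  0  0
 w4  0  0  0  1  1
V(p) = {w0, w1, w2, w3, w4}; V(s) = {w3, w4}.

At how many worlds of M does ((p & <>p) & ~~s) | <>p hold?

5

Let φ = ((p & <>p) & ~~s) | <>p. Evaluate φ at each world:
  w0 (successors {w0, w1, w4}): φ is true.
  w1 (successors {w3, w4}): φ is true.
  w2 (successors {w0}): φ is true.
  w3 (successors {w2}): φ is true.
  w4 (successors {w3, w4}): φ is true.
For instance, at w4:
  At w4: (p & <>p) & ~~s is true, <>p is true, so ((p & <>p) & ~~s) | <>p is true.
    At w4: p & <>p is true, ~~s is true, so (p & <>p) & ~~s is true.
      At w4: p is true, <>p is true, so p & <>p is true.
    At w4: <>p requires p at some successor in {w3, w4}.
      p holds at w3, so <>p is true at w4.
Satisfying worlds: {w0, w1, w2, w3, w4}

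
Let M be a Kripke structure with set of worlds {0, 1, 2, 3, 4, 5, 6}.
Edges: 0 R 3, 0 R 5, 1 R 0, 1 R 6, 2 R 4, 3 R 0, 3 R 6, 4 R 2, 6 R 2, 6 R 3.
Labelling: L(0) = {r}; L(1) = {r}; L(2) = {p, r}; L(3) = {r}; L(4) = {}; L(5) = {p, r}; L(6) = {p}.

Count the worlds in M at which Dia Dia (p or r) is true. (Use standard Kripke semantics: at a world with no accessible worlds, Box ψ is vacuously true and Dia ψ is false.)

Let φ = Dia Dia (p or r). Evaluate φ at each world:
  0 (successors {3, 5}): φ is true.
  1 (successors {0, 6}): φ is true.
  2 (successors {4}): φ is true.
  3 (successors {0, 6}): φ is true.
  4 (successors {2}): φ is false.
  5 (successors ∅): φ is false.
  6 (successors {2, 3}): φ is true.
For instance, at 1:
  At 1: Dia Dia (p or r) requires Dia (p or r) at some successor in {0, 6}.
    Dia (p or r) holds at 0, so Dia Dia (p or r) is true at 1.
      At 0: Dia (p or r) requires p or r at some successor in {3, 5}.
        p or r holds at 3, so Dia (p or r) is true at 0.
Satisfying worlds: {0, 1, 2, 3, 6}

5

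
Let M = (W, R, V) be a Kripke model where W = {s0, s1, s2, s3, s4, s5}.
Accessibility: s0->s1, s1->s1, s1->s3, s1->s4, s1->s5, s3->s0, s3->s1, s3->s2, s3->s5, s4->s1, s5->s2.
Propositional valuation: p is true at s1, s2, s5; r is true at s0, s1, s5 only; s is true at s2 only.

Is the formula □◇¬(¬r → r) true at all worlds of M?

No

Let φ = □◇¬(¬r → r). Evaluate φ at each world:
  s0 (successors {s1}): φ is true.
  s1 (successors {s1, s3, s4, s5}): φ is false.
  s2 (successors ∅): φ is true.
  s3 (successors {s0, s1, s2, s5}): φ is false.
  s4 (successors {s1}): φ is true.
  s5 (successors {s2}): φ is false.
Detail at s1 (counterexample):
  At s1: □◇¬(¬r → r) requires ◇¬(¬r → r) at every successor {s1, s3, s4, s5}.
    ◇¬(¬r → r) fails at s4, so □◇¬(¬r → r) is false at s1.
      At s4: ◇¬(¬r → r) requires ¬(¬r → r) at some successor in {s1}.
        At s1: ¬(¬r → r) is false.
      So ◇¬(¬r → r) is false at s4.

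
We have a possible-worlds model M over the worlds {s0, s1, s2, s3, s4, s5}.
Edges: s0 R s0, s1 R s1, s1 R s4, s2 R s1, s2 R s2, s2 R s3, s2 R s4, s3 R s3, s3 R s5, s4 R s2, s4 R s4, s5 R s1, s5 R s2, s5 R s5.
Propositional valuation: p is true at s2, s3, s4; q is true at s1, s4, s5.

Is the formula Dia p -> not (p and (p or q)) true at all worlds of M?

Let φ = Dia p -> not (p and (p or q)). Evaluate φ at each world:
  s0 (successors {s0}): φ is true.
  s1 (successors {s1, s4}): φ is true.
  s2 (successors {s1, s2, s3, s4}): φ is false.
  s3 (successors {s3, s5}): φ is false.
  s4 (successors {s2, s4}): φ is false.
  s5 (successors {s1, s2, s5}): φ is true.
Detail at s2 (counterexample):
  At s2: Dia p is true, not (p and (p or q)) is false, so Dia p -> not (p and (p or q)) is false.
    At s2: Dia p requires p at some successor in {s1, s2, s3, s4}.
      p holds at s2, so Dia p is true at s2.

No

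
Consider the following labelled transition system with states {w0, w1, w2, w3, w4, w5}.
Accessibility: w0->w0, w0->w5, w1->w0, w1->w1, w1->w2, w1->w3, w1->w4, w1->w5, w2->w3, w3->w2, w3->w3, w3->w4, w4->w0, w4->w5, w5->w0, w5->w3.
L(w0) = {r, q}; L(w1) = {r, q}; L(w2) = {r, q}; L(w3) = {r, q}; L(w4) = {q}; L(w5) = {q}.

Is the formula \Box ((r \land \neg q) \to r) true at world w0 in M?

Yes

At w0: \Box ((r \land \neg q) \to r) requires (r \land \neg q) \to r at every successor {w0, w5}.
  At w0: (r \land \neg q) \to r is true.
  At w5: (r \land \neg q) \to r is true.
So \Box ((r \land \neg q) \to r) is true at w0.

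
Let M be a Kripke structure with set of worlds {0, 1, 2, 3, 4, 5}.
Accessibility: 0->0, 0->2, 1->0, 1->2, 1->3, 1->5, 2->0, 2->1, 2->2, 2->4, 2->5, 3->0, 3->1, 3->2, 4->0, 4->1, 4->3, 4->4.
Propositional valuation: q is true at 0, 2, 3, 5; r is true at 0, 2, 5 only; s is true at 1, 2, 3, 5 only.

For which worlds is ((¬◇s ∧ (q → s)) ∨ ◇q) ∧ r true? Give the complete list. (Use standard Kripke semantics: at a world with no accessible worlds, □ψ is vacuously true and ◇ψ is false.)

0, 2, 5

Let φ = ((¬◇s ∧ (q → s)) ∨ ◇q) ∧ r. Evaluate φ at each world:
  0 (successors {0, 2}): φ is true.
  1 (successors {0, 2, 3, 5}): φ is false.
  2 (successors {0, 1, 2, 4, 5}): φ is true.
  3 (successors {0, 1, 2}): φ is false.
  4 (successors {0, 1, 3, 4}): φ is false.
  5 (successors ∅): φ is true.
For instance, at 2:
  At 2: (¬◇s ∧ (q → s)) ∨ ◇q is true, r is true, so ((¬◇s ∧ (q → s)) ∨ ◇q) ∧ r is true.
    At 2: ¬◇s ∧ (q → s) is false, ◇q is true, so (¬◇s ∧ (q → s)) ∨ ◇q is true.
      At 2: ¬◇s is false, q → s is true, so ¬◇s ∧ (q → s) is false.
      At 2: ◇q requires q at some successor in {0, 1, 2, 4, 5}.
        q holds at 0, so ◇q is true at 2.
Satisfying worlds: {0, 2, 5}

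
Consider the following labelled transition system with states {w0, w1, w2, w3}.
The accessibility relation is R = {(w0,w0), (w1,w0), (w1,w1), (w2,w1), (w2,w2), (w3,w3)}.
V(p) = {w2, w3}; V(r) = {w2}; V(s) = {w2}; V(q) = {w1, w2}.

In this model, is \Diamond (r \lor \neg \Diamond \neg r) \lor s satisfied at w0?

No

At w0: \Diamond (r \lor \neg \Diamond \neg r) is false, s is false, so \Diamond (r \lor \neg \Diamond \neg r) \lor s is false.
  At w0: \Diamond (r \lor \neg \Diamond \neg r) requires r \lor \neg \Diamond \neg r at some successor in {w0}.
    At w0: r \lor \neg \Diamond \neg r is false.
  So \Diamond (r \lor \neg \Diamond \neg r) is false at w0.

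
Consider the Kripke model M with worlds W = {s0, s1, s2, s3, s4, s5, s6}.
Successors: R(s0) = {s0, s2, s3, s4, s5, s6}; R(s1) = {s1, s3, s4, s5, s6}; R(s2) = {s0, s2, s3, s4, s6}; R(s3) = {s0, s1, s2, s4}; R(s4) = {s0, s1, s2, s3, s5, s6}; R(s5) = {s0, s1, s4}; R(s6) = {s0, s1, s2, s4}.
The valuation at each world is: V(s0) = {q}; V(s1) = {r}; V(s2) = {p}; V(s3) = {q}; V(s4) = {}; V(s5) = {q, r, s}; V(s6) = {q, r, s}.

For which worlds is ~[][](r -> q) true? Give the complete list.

Let φ = ~[][](r -> q). Evaluate φ at each world:
  s0 (successors {s0, s2, s3, s4, s5, s6}): φ is true.
  s1 (successors {s1, s3, s4, s5, s6}): φ is true.
  s2 (successors {s0, s2, s3, s4, s6}): φ is true.
  s3 (successors {s0, s1, s2, s4}): φ is true.
  s4 (successors {s0, s1, s2, s3, s5, s6}): φ is true.
  s5 (successors {s0, s1, s4}): φ is true.
  s6 (successors {s0, s1, s2, s4}): φ is true.
For instance, at s6:
  At s6: [][](r -> q) is false, so ~[][](r -> q) is true.
    At s6: [][](r -> q) requires [](r -> q) at every successor {s0, s1, s2, s4}.
      [](r -> q) fails at s1, so [][](r -> q) is false at s6.
Satisfying worlds: {s0, s1, s2, s3, s4, s5, s6}

s0, s1, s2, s3, s4, s5, s6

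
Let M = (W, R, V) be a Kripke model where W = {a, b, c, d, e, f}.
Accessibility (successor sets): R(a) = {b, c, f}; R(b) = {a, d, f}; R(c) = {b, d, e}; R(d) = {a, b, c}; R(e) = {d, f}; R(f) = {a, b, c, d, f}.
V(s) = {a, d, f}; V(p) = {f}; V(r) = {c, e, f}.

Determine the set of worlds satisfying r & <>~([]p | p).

Recall that []ψ holds at a world iff ψ holds at every accessible world, and <>ψ holds iff ψ holds at some accessible world.
Let φ = r & <>~([]p | p). Evaluate φ at each world:
  a (successors {b, c, f}): φ is false.
  b (successors {a, d, f}): φ is false.
  c (successors {b, d, e}): φ is true.
  d (successors {a, b, c}): φ is false.
  e (successors {d, f}): φ is true.
  f (successors {a, b, c, d, f}): φ is true.
For instance, at d:
  At d: r is false, <>~([]p | p) is true, so r & <>~([]p | p) is false.
    At d: <>~([]p | p) requires ~([]p | p) at some successor in {a, b, c}.
      ~([]p | p) holds at a, so <>~([]p | p) is true at d.
Satisfying worlds: {c, e, f}

c, e, f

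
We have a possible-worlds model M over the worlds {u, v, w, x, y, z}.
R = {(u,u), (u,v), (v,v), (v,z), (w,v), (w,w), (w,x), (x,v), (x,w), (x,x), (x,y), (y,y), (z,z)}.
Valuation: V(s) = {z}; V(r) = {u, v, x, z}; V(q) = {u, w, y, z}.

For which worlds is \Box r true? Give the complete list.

u, v, z

Let φ = \Box r. Evaluate φ at each world:
  u (successors {u, v}): φ is true.
  v (successors {v, z}): φ is true.
  w (successors {v, w, x}): φ is false.
  x (successors {v, w, x, y}): φ is false.
  y (successors {y}): φ is false.
  z (successors {z}): φ is true.
For instance, at v:
  At v: \Box r requires r at every successor {v, z}.
    At v: r is true.
    At z: r is true.
  So \Box r is true at v.
Satisfying worlds: {u, v, z}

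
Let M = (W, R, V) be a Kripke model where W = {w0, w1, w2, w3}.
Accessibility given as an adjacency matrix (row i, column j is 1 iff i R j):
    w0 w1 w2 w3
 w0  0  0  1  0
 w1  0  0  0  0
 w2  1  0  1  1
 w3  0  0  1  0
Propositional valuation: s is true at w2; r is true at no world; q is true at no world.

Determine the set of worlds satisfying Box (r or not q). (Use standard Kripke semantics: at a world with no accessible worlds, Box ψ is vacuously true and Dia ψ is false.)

w0, w1, w2, w3

Let φ = Box (r or not q). Evaluate φ at each world:
  w0 (successors {w2}): φ is true.
  w1 (successors ∅): φ is true.
  w2 (successors {w0, w2, w3}): φ is true.
  w3 (successors {w2}): φ is true.
For instance, at w0:
  At w0: Box (r or not q) requires r or not q at every successor {w2}.
    At w2: r or not q is true.
  So Box (r or not q) is true at w0.
Satisfying worlds: {w0, w1, w2, w3}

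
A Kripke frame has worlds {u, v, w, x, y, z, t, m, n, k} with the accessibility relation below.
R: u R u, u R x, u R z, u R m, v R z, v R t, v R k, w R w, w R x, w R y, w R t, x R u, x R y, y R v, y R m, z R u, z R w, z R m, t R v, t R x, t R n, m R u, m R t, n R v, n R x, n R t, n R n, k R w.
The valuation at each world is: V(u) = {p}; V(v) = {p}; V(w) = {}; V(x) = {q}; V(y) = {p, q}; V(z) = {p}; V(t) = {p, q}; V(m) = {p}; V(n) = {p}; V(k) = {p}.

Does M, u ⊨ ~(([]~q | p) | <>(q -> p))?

No

At u: ([]~q | p) | <>(q -> p) is true, so ~(([]~q | p) | <>(q -> p)) is false.
  At u: []~q | p is true, <>(q -> p) is true, so ([]~q | p) | <>(q -> p) is true.
    At u: []~q is false, p is true, so []~q | p is true.
      At u: []~q requires ~q at every successor {u, x, z, m}.
        ~q fails at x, so []~q is false at u.
    At u: <>(q -> p) requires q -> p at some successor in {u, x, z, m}.
      q -> p holds at u, so <>(q -> p) is true at u.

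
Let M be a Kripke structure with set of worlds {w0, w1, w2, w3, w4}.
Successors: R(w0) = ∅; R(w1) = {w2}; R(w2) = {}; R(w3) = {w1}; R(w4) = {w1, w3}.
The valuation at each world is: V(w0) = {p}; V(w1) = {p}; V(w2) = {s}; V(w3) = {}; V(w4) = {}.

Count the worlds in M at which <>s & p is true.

1

Let φ = <>s & p. Evaluate φ at each world:
  w0 (successors ∅): φ is false.
  w1 (successors {w2}): φ is true.
  w2 (successors ∅): φ is false.
  w3 (successors {w1}): φ is false.
  w4 (successors {w1, w3}): φ is false.
For instance, at w3:
  At w3: <>s is false, p is false, so <>s & p is false.
    At w3: <>s requires s at some successor in {w1}.
      At w1: s is false.
    So <>s is false at w3.
Satisfying worlds: {w1}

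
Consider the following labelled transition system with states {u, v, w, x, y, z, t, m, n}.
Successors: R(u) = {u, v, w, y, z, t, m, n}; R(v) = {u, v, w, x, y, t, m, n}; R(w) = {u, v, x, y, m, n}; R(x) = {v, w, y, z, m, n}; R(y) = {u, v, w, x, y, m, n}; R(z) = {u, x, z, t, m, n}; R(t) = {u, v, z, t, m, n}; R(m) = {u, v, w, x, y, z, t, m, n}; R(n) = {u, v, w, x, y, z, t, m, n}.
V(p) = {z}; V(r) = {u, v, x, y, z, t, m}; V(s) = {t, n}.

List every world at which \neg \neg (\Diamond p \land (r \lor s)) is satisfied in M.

Let φ = \neg \neg (\Diamond p \land (r \lor s)). Evaluate φ at each world:
  u (successors {u, v, w, y, z, t, m, n}): φ is true.
  v (successors {u, v, w, x, y, t, m, n}): φ is false.
  w (successors {u, v, x, y, m, n}): φ is false.
  x (successors {v, w, y, z, m, n}): φ is true.
  y (successors {u, v, w, x, y, m, n}): φ is false.
  z (successors {u, x, z, t, m, n}): φ is true.
  t (successors {u, v, z, t, m, n}): φ is true.
  m (successors {u, v, w, x, y, z, t, m, n}): φ is true.
  n (successors {u, v, w, x, y, z, t, m, n}): φ is true.
For instance, at u:
  At u: \neg (\Diamond p \land (r \lor s)) is false, so \neg \neg (\Diamond p \land (r \lor s)) is true.
    At u: \Diamond p \land (r \lor s) is true, so \neg (\Diamond p \land (r \lor s)) is false.
      At u: \Diamond p is true, r \lor s is true, so \Diamond p \land (r \lor s) is true.
Satisfying worlds: {u, x, z, t, m, n}

u, x, z, t, m, n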